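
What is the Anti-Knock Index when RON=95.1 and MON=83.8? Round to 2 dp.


AKI = (RON + MON) / 2
AKI = (95.1 + 83.8) / 2
AKI = 178.9 / 2 = 89.45


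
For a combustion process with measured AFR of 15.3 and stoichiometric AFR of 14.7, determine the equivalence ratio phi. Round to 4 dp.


phi = AFR_stoich / AFR_actual
phi = 14.7 / 15.3 = 0.9608


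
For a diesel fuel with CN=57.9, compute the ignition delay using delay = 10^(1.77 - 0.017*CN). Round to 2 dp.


delay = 10^(1.77 - 0.017*CN)
Exponent = 1.77 - 0.017*57.9 = 0.7857
delay = 10^0.7857 = 6.11 ms


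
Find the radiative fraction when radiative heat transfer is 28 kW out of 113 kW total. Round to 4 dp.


f_rad = Q_rad / Q_total
f_rad = 28 / 113 = 0.2478


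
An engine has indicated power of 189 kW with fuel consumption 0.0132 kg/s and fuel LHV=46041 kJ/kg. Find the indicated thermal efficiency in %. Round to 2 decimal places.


eta_ith = (IP / (mf * LHV)) * 100
Denominator = 0.0132 * 46041 = 607.7412 kW
eta_ith = (189 / 607.7412) * 100 = 31.10%


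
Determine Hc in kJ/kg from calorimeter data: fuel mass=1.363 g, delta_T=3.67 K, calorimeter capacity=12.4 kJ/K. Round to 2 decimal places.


Hc = C_cal * delta_T / m_fuel
Q_released = 12.4 * 3.67 = 45.5080 kJ
m_fuel = 1.363 g = 1.363/1000 kg = 0.001363 kg
Hc = 45.5080 / 0.001363 = 33388.11 kJ/kg


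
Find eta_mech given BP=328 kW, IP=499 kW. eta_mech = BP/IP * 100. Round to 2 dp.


eta_mech = (BP / IP) * 100
Ratio = 328 / 499 = 0.6573
eta_mech = 0.6573 * 100 = 65.73%


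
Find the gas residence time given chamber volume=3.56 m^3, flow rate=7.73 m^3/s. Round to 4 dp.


tau = V / Q_flow
tau = 3.56 / 7.73 = 0.4605 s


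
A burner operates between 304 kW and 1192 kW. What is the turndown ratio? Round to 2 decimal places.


TDR = Q_max / Q_min
TDR = 1192 / 304 = 3.92


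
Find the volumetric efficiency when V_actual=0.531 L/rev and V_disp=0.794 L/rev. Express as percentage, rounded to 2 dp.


eta_v = (V_actual / V_disp) * 100
Ratio = 0.531 / 0.794 = 0.6688
eta_v = 0.6688 * 100 = 66.88%


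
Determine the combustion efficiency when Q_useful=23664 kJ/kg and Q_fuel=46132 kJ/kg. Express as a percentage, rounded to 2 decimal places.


Efficiency = (Q_useful / Q_fuel) * 100
Efficiency = (23664 / 46132) * 100
Efficiency = 0.5130 * 100 = 51.30%


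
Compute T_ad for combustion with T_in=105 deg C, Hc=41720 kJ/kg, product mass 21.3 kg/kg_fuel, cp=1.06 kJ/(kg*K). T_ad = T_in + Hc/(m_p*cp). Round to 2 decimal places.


T_ad = T_in + Hc / (m_p * cp)
Denominator = 21.3 * 1.06 = 22.5780
Temperature rise = 41720 / 22.5780 = 1847.82 K
T_ad = 105 + 1847.82 = 1952.82 deg C


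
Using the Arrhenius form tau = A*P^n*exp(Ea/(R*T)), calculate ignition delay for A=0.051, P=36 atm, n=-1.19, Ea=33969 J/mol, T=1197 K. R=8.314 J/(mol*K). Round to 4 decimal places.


tau = A * P^n * exp(Ea/(R*T))
P^n = 36^(-1.19) = 0.01406048
Ea/(R*T) = 33969/(8.314*1197) = 3.413332
exp(Ea/(R*T)) = 30.366270
tau = 0.051 * 0.01406048 * 30.366270 = 0.0218 ms


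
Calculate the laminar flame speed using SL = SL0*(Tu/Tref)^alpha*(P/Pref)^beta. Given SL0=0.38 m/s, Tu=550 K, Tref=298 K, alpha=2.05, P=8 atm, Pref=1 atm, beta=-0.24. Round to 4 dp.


SL = SL0 * (Tu/Tref)^alpha * (P/Pref)^beta
T ratio = 550/298 = 1.84563758
(T ratio)^alpha = 1.84563758^2.05 = 3.512369
(P/Pref)^beta = 8^(-0.24) = 0.607097
SL = 0.38 * 3.512369 * 0.607097 = 0.8103 m/s


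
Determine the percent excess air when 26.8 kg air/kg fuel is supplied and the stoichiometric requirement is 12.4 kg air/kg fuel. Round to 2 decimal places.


Excess air = actual - stoichiometric = 26.8 - 12.4 = 14.40 kg/kg fuel
Excess air % = (excess / stoich) * 100 = (14.40 / 12.4) * 100 = 116.13%


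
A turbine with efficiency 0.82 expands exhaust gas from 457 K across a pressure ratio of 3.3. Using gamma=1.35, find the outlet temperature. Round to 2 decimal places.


T_out = T_in * (1 - eta * (1 - PR^(-(gamma-1)/gamma)))
Exponent = -(1.35-1)/1.35 = -0.25925926
PR^exp = 3.3^(-0.25925926) = 0.73378775
Factor = 1 - 0.82*(1 - 0.73378775) = 0.78170596
T_out = 457 * 0.78170596 = 357.24 K


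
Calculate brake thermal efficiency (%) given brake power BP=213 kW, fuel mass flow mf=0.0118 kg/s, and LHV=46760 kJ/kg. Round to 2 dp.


eta_BTE = (BP / (mf * LHV)) * 100
Denominator = 0.0118 * 46760 = 551.7680 kW
eta_BTE = (213 / 551.7680) * 100 = 38.60%


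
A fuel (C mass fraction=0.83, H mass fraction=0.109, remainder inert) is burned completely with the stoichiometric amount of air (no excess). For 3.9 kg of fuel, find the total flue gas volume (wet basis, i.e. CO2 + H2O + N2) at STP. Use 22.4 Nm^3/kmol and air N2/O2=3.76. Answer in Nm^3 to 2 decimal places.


Per kg fuel: CO2 = (C/12 kmol)*22.4 = (0.83/12)*22.4 = 1.54933 Nm^3
Per kg fuel: H2O = (H/2 kmol)*22.4 = (0.109/2)*22.4 = 1.22080 Nm^3
O2 needed per kg fuel = C/12 + H/4 = 0.83/12 + 0.109/4 = 0.09641667 kmol
Per kg fuel: N2 = O2*3.76*22.4 = 0.09641667*3.76*22.4 = 8.12060 Nm^3
Total per kg = 1.54933 + 1.22080 + 8.12060 = 10.89073 Nm^3
Total = 10.89073 * 3.9 = 42.47 Nm^3


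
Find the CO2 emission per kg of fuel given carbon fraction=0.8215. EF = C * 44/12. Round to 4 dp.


EF = C_frac * (M_CO2 / M_C)
EF = 0.8215 * (44/12)
EF = 0.8215 * 3.666667 = 3.0122 kg_CO2/kg_fuel


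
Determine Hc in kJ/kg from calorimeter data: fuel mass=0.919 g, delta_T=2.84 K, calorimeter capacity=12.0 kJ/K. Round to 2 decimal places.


Hc = C_cal * delta_T / m_fuel
Q_released = 12.0 * 2.84 = 34.0800 kJ
m_fuel = 0.919 g = 0.919/1000 kg = 0.000919 kg
Hc = 34.0800 / 0.000919 = 37083.79 kJ/kg


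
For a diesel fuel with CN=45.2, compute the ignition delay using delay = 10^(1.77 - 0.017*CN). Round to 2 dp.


delay = 10^(1.77 - 0.017*CN)
Exponent = 1.77 - 0.017*45.2 = 1.0016
delay = 10^1.0016 = 10.04 ms


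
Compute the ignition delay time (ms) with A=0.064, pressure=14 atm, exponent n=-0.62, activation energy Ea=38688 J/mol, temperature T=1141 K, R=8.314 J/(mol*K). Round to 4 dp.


tau = A * P^n * exp(Ea/(R*T))
P^n = 14^(-0.62) = 0.19471554
Ea/(R*T) = 38688/(8.314*1141) = 4.078314
exp(Ea/(R*T)) = 59.045809
tau = 0.064 * 0.19471554 * 59.045809 = 0.7358 ms


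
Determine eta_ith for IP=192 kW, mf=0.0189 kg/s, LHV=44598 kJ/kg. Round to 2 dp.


eta_ith = (IP / (mf * LHV)) * 100
Denominator = 0.0189 * 44598 = 842.9022 kW
eta_ith = (192 / 842.9022) * 100 = 22.78%


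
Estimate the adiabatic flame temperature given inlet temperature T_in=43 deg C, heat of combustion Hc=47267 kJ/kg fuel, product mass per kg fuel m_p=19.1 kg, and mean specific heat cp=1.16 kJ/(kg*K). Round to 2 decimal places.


T_ad = T_in + Hc / (m_p * cp)
Denominator = 19.1 * 1.16 = 22.1560
Temperature rise = 47267 / 22.1560 = 2133.37 K
T_ad = 43 + 2133.37 = 2176.37 deg C


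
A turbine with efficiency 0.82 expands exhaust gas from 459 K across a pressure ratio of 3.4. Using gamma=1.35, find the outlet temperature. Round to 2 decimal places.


T_out = T_in * (1 - eta * (1 - PR^(-(gamma-1)/gamma)))
Exponent = -(1.35-1)/1.35 = -0.25925926
PR^exp = 3.4^(-0.25925926) = 0.72813041
Factor = 1 - 0.82*(1 - 0.72813041) = 0.77706694
T_out = 459 * 0.77706694 = 356.67 K


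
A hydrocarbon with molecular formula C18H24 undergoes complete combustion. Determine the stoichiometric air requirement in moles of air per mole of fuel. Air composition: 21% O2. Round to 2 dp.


Balanced combustion: C18H24 + 24 O2 -> 18 CO2 + 12 H2O
O2 needed = C + H/4 = 18 + 24/4 = 24.00 moles
Air moles = O2 / 0.21 = 24.00 / 0.21 = 114.29 moles air


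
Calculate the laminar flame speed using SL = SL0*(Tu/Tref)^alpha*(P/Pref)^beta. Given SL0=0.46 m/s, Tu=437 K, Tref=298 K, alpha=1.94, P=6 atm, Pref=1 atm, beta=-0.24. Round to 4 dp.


SL = SL0 * (Tu/Tref)^alpha * (P/Pref)^beta
T ratio = 437/298 = 1.46644295
(T ratio)^alpha = 1.46644295^1.94 = 2.101621
(P/Pref)^beta = 6^(-0.24) = 0.650495
SL = 0.46 * 2.101621 * 0.650495 = 0.6289 m/s


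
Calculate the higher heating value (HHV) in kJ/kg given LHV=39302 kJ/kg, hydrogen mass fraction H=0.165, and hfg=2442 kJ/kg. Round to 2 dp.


HHV = LHV + hfg * 9 * H
Water addition = 2442 * 9 * 0.165 = 3626.370 kJ/kg
HHV = 39302 + 3626.370 = 42928.37 kJ/kg


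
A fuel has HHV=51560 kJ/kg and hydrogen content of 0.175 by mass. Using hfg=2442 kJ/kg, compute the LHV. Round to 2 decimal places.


LHV = HHV - hfg * 9 * H
Water correction = 2442 * 9 * 0.175 = 3846.150 kJ/kg
LHV = 51560 - 3846.150 = 47713.85 kJ/kg


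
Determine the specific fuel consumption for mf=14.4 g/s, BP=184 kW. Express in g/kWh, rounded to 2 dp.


SFC = (mf / BP) * 3600
Rate = 14.4 / 184 = 0.078261 g/(s*kW)
SFC = 0.078261 * 3600 = 281.74 g/kWh


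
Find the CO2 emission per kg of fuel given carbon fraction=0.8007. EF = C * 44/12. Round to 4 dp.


EF = C_frac * (M_CO2 / M_C)
EF = 0.8007 * (44/12)
EF = 0.8007 * 3.666667 = 2.9359 kg_CO2/kg_fuel


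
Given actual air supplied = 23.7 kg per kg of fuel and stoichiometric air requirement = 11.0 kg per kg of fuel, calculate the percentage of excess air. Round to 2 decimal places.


Excess air = actual - stoichiometric = 23.7 - 11.0 = 12.70 kg/kg fuel
Excess air % = (excess / stoich) * 100 = (12.70 / 11.0) * 100 = 115.45%


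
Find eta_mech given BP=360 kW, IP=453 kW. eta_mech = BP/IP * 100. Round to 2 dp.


eta_mech = (BP / IP) * 100
Ratio = 360 / 453 = 0.7947
eta_mech = 0.7947 * 100 = 79.47%


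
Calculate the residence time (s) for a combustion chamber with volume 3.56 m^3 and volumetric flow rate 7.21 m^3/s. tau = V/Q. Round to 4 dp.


tau = V / Q_flow
tau = 3.56 / 7.21 = 0.4938 s


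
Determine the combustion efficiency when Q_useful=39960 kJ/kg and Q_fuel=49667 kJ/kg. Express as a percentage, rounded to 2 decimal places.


Efficiency = (Q_useful / Q_fuel) * 100
Efficiency = (39960 / 49667) * 100
Efficiency = 0.8046 * 100 = 80.46%


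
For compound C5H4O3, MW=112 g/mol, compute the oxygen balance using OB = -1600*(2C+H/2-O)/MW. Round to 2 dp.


OB = -1600 * (2C + H/2 - O) / MW
Inner = 2*5 + 4/2 - 3 = 9.00
OB = -1600 * 9.00 / 112 = -128.57%


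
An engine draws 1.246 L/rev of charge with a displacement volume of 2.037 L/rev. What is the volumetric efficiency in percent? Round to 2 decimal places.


eta_v = (V_actual / V_disp) * 100
Ratio = 1.246 / 2.037 = 0.6117
eta_v = 0.6117 * 100 = 61.17%


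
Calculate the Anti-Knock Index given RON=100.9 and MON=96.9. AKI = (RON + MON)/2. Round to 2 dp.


AKI = (RON + MON) / 2
AKI = (100.9 + 96.9) / 2
AKI = 197.8 / 2 = 98.90


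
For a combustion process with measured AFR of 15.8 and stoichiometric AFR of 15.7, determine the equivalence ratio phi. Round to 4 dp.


phi = AFR_stoich / AFR_actual
phi = 15.7 / 15.8 = 0.9937


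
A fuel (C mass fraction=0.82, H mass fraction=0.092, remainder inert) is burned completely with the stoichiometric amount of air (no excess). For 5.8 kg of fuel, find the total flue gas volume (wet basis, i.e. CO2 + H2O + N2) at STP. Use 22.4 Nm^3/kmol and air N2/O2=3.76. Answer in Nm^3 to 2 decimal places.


Per kg fuel: CO2 = (C/12 kmol)*22.4 = (0.82/12)*22.4 = 1.53067 Nm^3
Per kg fuel: H2O = (H/2 kmol)*22.4 = (0.092/2)*22.4 = 1.03040 Nm^3
O2 needed per kg fuel = C/12 + H/4 = 0.82/12 + 0.092/4 = 0.09133333 kmol
Per kg fuel: N2 = O2*3.76*22.4 = 0.09133333*3.76*22.4 = 7.69246 Nm^3
Total per kg = 1.53067 + 1.03040 + 7.69246 = 10.25353 Nm^3
Total = 10.25353 * 5.8 = 59.47 Nm^3


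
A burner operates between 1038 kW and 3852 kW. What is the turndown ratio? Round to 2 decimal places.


TDR = Q_max / Q_min
TDR = 3852 / 1038 = 3.71


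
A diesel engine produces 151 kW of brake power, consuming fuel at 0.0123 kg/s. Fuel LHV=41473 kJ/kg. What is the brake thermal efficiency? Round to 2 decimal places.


eta_BTE = (BP / (mf * LHV)) * 100
Denominator = 0.0123 * 41473 = 510.1179 kW
eta_BTE = (151 / 510.1179) * 100 = 29.60%


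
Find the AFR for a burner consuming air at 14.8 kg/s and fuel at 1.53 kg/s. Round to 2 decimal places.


AFR = m_air / m_fuel
AFR = 14.8 / 1.53 = 9.67


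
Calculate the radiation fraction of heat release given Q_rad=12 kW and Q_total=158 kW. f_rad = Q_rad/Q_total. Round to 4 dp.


f_rad = Q_rad / Q_total
f_rad = 12 / 158 = 0.0759


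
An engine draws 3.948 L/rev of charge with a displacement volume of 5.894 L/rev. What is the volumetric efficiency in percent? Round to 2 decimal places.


eta_v = (V_actual / V_disp) * 100
Ratio = 3.948 / 5.894 = 0.6698
eta_v = 0.6698 * 100 = 66.98%


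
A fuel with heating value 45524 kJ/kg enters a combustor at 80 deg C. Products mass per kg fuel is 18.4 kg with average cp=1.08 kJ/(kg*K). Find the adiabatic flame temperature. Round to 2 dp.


T_ad = T_in + Hc / (m_p * cp)
Denominator = 18.4 * 1.08 = 19.8720
Temperature rise = 45524 / 19.8720 = 2290.86 K
T_ad = 80 + 2290.86 = 2370.86 deg C


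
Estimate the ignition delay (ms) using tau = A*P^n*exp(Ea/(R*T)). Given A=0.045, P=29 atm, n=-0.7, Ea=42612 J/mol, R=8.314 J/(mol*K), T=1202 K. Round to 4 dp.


tau = A * P^n * exp(Ea/(R*T))
P^n = 29^(-0.7) = 0.09469377
Ea/(R*T) = 42612/(8.314*1202) = 4.264002
exp(Ea/(R*T)) = 71.093954
tau = 0.045 * 0.09469377 * 71.093954 = 0.3029 ms


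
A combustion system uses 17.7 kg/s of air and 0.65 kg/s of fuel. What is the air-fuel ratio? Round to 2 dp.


AFR = m_air / m_fuel
AFR = 17.7 / 0.65 = 27.23


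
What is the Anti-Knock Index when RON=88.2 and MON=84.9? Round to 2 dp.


AKI = (RON + MON) / 2
AKI = (88.2 + 84.9) / 2
AKI = 173.1 / 2 = 86.55


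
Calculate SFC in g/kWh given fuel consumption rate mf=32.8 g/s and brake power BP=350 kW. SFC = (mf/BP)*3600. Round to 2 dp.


SFC = (mf / BP) * 3600
Rate = 32.8 / 350 = 0.093714 g/(s*kW)
SFC = 0.093714 * 3600 = 337.37 g/kWh


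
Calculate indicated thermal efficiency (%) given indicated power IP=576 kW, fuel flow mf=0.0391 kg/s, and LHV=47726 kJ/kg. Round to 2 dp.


eta_ith = (IP / (mf * LHV)) * 100
Denominator = 0.0391 * 47726 = 1866.0866 kW
eta_ith = (576 / 1866.0866) * 100 = 30.87%


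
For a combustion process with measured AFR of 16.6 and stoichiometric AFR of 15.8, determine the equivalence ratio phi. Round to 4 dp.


phi = AFR_stoich / AFR_actual
phi = 15.8 / 16.6 = 0.9518


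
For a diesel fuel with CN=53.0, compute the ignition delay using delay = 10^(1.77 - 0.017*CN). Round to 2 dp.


delay = 10^(1.77 - 0.017*CN)
Exponent = 1.77 - 0.017*53.0 = 0.8690
delay = 10^0.8690 = 7.40 ms


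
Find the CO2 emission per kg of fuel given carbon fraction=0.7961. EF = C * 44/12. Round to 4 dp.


EF = C_frac * (M_CO2 / M_C)
EF = 0.7961 * (44/12)
EF = 0.7961 * 3.666667 = 2.9190 kg_CO2/kg_fuel


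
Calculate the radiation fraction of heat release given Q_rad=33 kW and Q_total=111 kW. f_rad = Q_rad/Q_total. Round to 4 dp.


f_rad = Q_rad / Q_total
f_rad = 33 / 111 = 0.2973


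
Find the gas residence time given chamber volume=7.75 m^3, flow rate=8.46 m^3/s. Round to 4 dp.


tau = V / Q_flow
tau = 7.75 / 8.46 = 0.9161 s


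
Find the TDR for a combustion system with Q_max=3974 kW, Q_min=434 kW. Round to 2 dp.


TDR = Q_max / Q_min
TDR = 3974 / 434 = 9.16


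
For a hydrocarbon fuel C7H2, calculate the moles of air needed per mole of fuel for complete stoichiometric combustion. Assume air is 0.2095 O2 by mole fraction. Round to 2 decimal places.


Balanced combustion: C7H2 + 7.5 O2 -> 7 CO2 + 1 H2O
O2 needed = C + H/4 = 7 + 2/4 = 7.50 moles
Air moles = O2 / 0.2095 = 7.50 / 0.2095 = 35.80 moles air


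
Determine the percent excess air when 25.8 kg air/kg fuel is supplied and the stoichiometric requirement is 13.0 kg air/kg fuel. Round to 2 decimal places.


Excess air = actual - stoichiometric = 25.8 - 13.0 = 12.80 kg/kg fuel
Excess air % = (excess / stoich) * 100 = (12.80 / 13.0) * 100 = 98.46%


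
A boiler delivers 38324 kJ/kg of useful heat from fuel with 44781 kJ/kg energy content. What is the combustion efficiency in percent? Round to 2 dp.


Efficiency = (Q_useful / Q_fuel) * 100
Efficiency = (38324 / 44781) * 100
Efficiency = 0.8558 * 100 = 85.58%


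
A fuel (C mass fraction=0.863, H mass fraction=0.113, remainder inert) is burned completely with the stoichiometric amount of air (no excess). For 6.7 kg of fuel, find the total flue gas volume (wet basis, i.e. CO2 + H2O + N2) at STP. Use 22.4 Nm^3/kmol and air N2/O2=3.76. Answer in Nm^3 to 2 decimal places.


Per kg fuel: CO2 = (C/12 kmol)*22.4 = (0.863/12)*22.4 = 1.61093 Nm^3
Per kg fuel: H2O = (H/2 kmol)*22.4 = (0.113/2)*22.4 = 1.26560 Nm^3
O2 needed per kg fuel = C/12 + H/4 = 0.863/12 + 0.113/4 = 0.10016667 kmol
Per kg fuel: N2 = O2*3.76*22.4 = 0.10016667*3.76*22.4 = 8.43644 Nm^3
Total per kg = 1.61093 + 1.26560 + 8.43644 = 11.31297 Nm^3
Total = 11.31297 * 6.7 = 75.80 Nm^3


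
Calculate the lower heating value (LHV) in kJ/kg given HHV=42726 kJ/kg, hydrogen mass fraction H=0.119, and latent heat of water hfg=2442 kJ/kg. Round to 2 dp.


LHV = HHV - hfg * 9 * H
Water correction = 2442 * 9 * 0.119 = 2615.382 kJ/kg
LHV = 42726 - 2615.382 = 40110.62 kJ/kg


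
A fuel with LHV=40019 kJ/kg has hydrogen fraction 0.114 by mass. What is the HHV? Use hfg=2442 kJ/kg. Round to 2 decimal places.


HHV = LHV + hfg * 9 * H
Water addition = 2442 * 9 * 0.114 = 2505.492 kJ/kg
HHV = 40019 + 2505.492 = 42524.49 kJ/kg


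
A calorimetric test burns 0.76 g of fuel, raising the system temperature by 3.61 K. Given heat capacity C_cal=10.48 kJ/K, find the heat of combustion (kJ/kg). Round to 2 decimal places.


Hc = C_cal * delta_T / m_fuel
Q_released = 10.48 * 3.61 = 37.8328 kJ
m_fuel = 0.76 g = 0.76/1000 kg = 0.000760 kg
Hc = 37.8328 / 0.000760 = 49780.00 kJ/kg


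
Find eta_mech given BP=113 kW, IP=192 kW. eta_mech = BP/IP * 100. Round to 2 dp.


eta_mech = (BP / IP) * 100
Ratio = 113 / 192 = 0.5885
eta_mech = 0.5885 * 100 = 58.85%


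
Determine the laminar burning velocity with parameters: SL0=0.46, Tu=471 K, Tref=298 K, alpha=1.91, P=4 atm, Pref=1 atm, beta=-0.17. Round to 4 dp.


SL = SL0 * (Tu/Tref)^alpha * (P/Pref)^beta
T ratio = 471/298 = 1.58053691
(T ratio)^alpha = 1.58053691^1.91 = 2.397270
(P/Pref)^beta = 4^(-0.17) = 0.790041
SL = 0.46 * 2.397270 * 0.790041 = 0.8712 m/s


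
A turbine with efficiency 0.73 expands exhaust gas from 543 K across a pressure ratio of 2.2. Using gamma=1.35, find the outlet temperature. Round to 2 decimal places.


T_out = T_in * (1 - eta * (1 - PR^(-(gamma-1)/gamma)))
Exponent = -(1.35-1)/1.35 = -0.25925926
PR^exp = 2.2^(-0.25925926) = 0.81512413
Factor = 1 - 0.73*(1 - 0.81512413) = 0.86504061
T_out = 543 * 0.86504061 = 469.72 K


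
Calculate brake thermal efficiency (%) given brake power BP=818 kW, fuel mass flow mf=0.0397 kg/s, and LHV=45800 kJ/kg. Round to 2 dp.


eta_BTE = (BP / (mf * LHV)) * 100
Denominator = 0.0397 * 45800 = 1818.2600 kW
eta_BTE = (818 / 1818.2600) * 100 = 44.99%


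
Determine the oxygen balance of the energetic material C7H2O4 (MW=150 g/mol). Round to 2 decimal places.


OB = -1600 * (2C + H/2 - O) / MW
Inner = 2*7 + 2/2 - 4 = 11.00
OB = -1600 * 11.00 / 150 = -117.33%


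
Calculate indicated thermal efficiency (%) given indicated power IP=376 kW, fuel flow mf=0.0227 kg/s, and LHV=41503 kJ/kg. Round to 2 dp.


eta_ith = (IP / (mf * LHV)) * 100
Denominator = 0.0227 * 41503 = 942.1181 kW
eta_ith = (376 / 942.1181) * 100 = 39.91%


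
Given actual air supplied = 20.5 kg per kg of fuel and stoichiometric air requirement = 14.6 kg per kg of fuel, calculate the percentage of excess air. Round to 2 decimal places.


Excess air = actual - stoichiometric = 20.5 - 14.6 = 5.90 kg/kg fuel
Excess air % = (excess / stoich) * 100 = (5.90 / 14.6) * 100 = 40.41%


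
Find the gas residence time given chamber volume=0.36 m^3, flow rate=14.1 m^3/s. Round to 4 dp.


tau = V / Q_flow
tau = 0.36 / 14.1 = 0.0255 s


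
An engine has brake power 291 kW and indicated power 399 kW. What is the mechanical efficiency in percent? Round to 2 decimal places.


eta_mech = (BP / IP) * 100
Ratio = 291 / 399 = 0.7293
eta_mech = 0.7293 * 100 = 72.93%


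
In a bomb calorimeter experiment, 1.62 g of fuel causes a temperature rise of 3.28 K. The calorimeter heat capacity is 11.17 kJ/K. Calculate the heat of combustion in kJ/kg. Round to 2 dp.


Hc = C_cal * delta_T / m_fuel
Q_released = 11.17 * 3.28 = 36.6376 kJ
m_fuel = 1.62 g = 1.62/1000 kg = 0.001620 kg
Hc = 36.6376 / 0.001620 = 22615.80 kJ/kg


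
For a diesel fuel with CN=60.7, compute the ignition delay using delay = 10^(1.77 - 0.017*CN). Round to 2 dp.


delay = 10^(1.77 - 0.017*CN)
Exponent = 1.77 - 0.017*60.7 = 0.7381
delay = 10^0.7381 = 5.47 ms


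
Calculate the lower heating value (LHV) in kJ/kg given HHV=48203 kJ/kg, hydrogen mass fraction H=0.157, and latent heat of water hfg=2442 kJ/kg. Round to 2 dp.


LHV = HHV - hfg * 9 * H
Water correction = 2442 * 9 * 0.157 = 3450.546 kJ/kg
LHV = 48203 - 3450.546 = 44752.45 kJ/kg


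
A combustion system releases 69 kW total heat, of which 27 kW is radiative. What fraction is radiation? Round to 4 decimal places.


f_rad = Q_rad / Q_total
f_rad = 27 / 69 = 0.3913


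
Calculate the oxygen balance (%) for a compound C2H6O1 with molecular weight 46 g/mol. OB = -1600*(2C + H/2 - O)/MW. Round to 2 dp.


OB = -1600 * (2C + H/2 - O) / MW
Inner = 2*2 + 6/2 - 1 = 6.00
OB = -1600 * 6.00 / 46 = -208.70%


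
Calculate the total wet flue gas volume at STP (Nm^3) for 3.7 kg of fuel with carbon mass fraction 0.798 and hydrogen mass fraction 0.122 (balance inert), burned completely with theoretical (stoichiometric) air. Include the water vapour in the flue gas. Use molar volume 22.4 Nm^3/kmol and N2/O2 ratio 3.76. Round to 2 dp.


Per kg fuel: CO2 = (C/12 kmol)*22.4 = (0.798/12)*22.4 = 1.48960 Nm^3
Per kg fuel: H2O = (H/2 kmol)*22.4 = (0.122/2)*22.4 = 1.36640 Nm^3
O2 needed per kg fuel = C/12 + H/4 = 0.798/12 + 0.122/4 = 0.09700000 kmol
Per kg fuel: N2 = O2*3.76*22.4 = 0.09700000*3.76*22.4 = 8.16973 Nm^3
Total per kg = 1.48960 + 1.36640 + 8.16973 = 11.02573 Nm^3
Total = 11.02573 * 3.7 = 40.80 Nm^3


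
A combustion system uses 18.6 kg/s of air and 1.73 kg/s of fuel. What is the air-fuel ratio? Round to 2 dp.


AFR = m_air / m_fuel
AFR = 18.6 / 1.73 = 10.75


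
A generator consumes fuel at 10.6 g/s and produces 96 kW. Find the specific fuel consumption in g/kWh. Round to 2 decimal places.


SFC = (mf / BP) * 3600
Rate = 10.6 / 96 = 0.110417 g/(s*kW)
SFC = 0.110417 * 3600 = 397.50 g/kWh


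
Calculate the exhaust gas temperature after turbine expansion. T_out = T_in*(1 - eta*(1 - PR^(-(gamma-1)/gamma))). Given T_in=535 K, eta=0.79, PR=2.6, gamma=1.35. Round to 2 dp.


T_out = T_in * (1 - eta * (1 - PR^(-(gamma-1)/gamma)))
Exponent = -(1.35-1)/1.35 = -0.25925926
PR^exp = 2.6^(-0.25925926) = 0.78057442
Factor = 1 - 0.79*(1 - 0.78057442) = 0.82665379
T_out = 535 * 0.82665379 = 442.26 K


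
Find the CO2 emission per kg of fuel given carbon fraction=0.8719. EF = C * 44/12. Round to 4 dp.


EF = C_frac * (M_CO2 / M_C)
EF = 0.8719 * (44/12)
EF = 0.8719 * 3.666667 = 3.1970 kg_CO2/kg_fuel


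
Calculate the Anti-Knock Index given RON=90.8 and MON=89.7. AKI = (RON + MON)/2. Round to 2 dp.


AKI = (RON + MON) / 2
AKI = (90.8 + 89.7) / 2
AKI = 180.5 / 2 = 90.25


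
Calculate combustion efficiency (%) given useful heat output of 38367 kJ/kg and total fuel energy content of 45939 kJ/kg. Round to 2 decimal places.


Efficiency = (Q_useful / Q_fuel) * 100
Efficiency = (38367 / 45939) * 100
Efficiency = 0.8352 * 100 = 83.52%


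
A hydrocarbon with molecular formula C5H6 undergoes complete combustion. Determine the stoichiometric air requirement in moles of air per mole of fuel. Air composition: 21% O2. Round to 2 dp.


Balanced combustion: C5H6 + 6.5 O2 -> 5 CO2 + 3 H2O
O2 needed = C + H/4 = 5 + 6/4 = 6.50 moles
Air moles = O2 / 0.21 = 6.50 / 0.21 = 30.95 moles air


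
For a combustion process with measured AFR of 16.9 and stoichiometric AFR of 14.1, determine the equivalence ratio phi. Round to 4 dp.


phi = AFR_stoich / AFR_actual
phi = 14.1 / 16.9 = 0.8343


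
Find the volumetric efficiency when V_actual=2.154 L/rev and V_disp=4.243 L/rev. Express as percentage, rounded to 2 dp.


eta_v = (V_actual / V_disp) * 100
Ratio = 2.154 / 4.243 = 0.5077
eta_v = 0.5077 * 100 = 50.77%


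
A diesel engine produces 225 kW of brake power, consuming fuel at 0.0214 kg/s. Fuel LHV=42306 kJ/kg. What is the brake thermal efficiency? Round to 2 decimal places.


eta_BTE = (BP / (mf * LHV)) * 100
Denominator = 0.0214 * 42306 = 905.3484 kW
eta_BTE = (225 / 905.3484) * 100 = 24.85%


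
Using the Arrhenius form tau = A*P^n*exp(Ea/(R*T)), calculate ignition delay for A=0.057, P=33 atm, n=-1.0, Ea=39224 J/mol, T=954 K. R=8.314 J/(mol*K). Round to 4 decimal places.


tau = A * P^n * exp(Ea/(R*T))
P^n = 33^(-1.0) = 0.03030303
Ea/(R*T) = 39224/(8.314*954) = 4.945310
exp(Ea/(R*T)) = 140.514347
tau = 0.057 * 0.03030303 * 140.514347 = 0.2427 ms


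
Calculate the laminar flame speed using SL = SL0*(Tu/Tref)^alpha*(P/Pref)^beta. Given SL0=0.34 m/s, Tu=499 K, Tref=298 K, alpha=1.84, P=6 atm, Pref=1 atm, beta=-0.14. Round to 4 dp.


SL = SL0 * (Tu/Tref)^alpha * (P/Pref)^beta
T ratio = 499/298 = 1.67449664
(T ratio)^alpha = 1.67449664^1.84 = 2.581946
(P/Pref)^beta = 6^(-0.14) = 0.778142
SL = 0.34 * 2.581946 * 0.778142 = 0.6831 m/s


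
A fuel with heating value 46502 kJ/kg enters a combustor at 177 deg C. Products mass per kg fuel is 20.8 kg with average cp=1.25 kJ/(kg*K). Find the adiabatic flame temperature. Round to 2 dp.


T_ad = T_in + Hc / (m_p * cp)
Denominator = 20.8 * 1.25 = 26.0000
Temperature rise = 46502 / 26.0000 = 1788.54 K
T_ad = 177 + 1788.54 = 1965.54 deg C


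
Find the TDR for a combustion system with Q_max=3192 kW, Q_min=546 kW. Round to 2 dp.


TDR = Q_max / Q_min
TDR = 3192 / 546 = 5.85


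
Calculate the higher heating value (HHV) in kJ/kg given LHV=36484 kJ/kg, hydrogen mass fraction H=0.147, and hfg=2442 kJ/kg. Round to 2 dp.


HHV = LHV + hfg * 9 * H
Water addition = 2442 * 9 * 0.147 = 3230.766 kJ/kg
HHV = 36484 + 3230.766 = 39714.77 kJ/kg


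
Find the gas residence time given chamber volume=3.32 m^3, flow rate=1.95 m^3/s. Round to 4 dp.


tau = V / Q_flow
tau = 3.32 / 1.95 = 1.7026 s


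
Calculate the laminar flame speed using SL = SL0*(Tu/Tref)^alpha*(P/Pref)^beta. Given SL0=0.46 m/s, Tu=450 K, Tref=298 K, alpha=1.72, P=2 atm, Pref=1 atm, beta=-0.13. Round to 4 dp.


SL = SL0 * (Tu/Tref)^alpha * (P/Pref)^beta
T ratio = 450/298 = 1.51006711
(T ratio)^alpha = 1.51006711^1.72 = 2.031765
(P/Pref)^beta = 2^(-0.13) = 0.913831
SL = 0.46 * 2.031765 * 0.913831 = 0.8541 m/s


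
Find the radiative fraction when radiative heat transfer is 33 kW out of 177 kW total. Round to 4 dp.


f_rad = Q_rad / Q_total
f_rad = 33 / 177 = 0.1864


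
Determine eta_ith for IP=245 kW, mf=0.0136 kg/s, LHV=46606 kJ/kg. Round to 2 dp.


eta_ith = (IP / (mf * LHV)) * 100
Denominator = 0.0136 * 46606 = 633.8416 kW
eta_ith = (245 / 633.8416) * 100 = 38.65%


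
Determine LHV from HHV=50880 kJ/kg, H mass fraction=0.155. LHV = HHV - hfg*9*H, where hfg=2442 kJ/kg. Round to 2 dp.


LHV = HHV - hfg * 9 * H
Water correction = 2442 * 9 * 0.155 = 3406.590 kJ/kg
LHV = 50880 - 3406.590 = 47473.41 kJ/kg


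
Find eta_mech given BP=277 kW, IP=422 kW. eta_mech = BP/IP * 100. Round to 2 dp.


eta_mech = (BP / IP) * 100
Ratio = 277 / 422 = 0.6564
eta_mech = 0.6564 * 100 = 65.64%


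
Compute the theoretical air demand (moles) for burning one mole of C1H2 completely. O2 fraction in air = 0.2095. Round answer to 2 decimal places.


Balanced combustion: C1H2 + 1.5 O2 -> 1 CO2 + 1 H2O
O2 needed = C + H/4 = 1 + 2/4 = 1.50 moles
Air moles = O2 / 0.2095 = 1.50 / 0.2095 = 7.16 moles air


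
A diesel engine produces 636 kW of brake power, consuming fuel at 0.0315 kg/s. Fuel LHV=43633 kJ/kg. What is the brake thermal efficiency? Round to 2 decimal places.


eta_BTE = (BP / (mf * LHV)) * 100
Denominator = 0.0315 * 43633 = 1374.4395 kW
eta_BTE = (636 / 1374.4395) * 100 = 46.27%


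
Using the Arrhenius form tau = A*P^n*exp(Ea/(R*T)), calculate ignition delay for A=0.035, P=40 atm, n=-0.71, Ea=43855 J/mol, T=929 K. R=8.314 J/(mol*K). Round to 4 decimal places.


tau = A * P^n * exp(Ea/(R*T))
P^n = 40^(-0.71) = 0.07286809
Ea/(R*T) = 43855/(8.314*929) = 5.677974
exp(Ea/(R*T)) = 292.356445
tau = 0.035 * 0.07286809 * 292.356445 = 0.7456 ms


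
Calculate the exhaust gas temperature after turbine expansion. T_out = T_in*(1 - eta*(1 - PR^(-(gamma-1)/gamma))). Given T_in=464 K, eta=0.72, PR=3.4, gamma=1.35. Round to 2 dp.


T_out = T_in * (1 - eta * (1 - PR^(-(gamma-1)/gamma)))
Exponent = -(1.35-1)/1.35 = -0.25925926
PR^exp = 3.4^(-0.25925926) = 0.72813041
Factor = 1 - 0.72*(1 - 0.72813041) = 0.80425390
T_out = 464 * 0.80425390 = 373.17 K


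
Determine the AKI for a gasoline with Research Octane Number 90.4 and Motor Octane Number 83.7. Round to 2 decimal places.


AKI = (RON + MON) / 2
AKI = (90.4 + 83.7) / 2
AKI = 174.1 / 2 = 87.05


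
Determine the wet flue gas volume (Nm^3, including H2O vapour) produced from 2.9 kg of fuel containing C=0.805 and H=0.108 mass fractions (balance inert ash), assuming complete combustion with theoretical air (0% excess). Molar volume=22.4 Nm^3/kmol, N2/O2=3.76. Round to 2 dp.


Per kg fuel: CO2 = (C/12 kmol)*22.4 = (0.805/12)*22.4 = 1.50267 Nm^3
Per kg fuel: H2O = (H/2 kmol)*22.4 = (0.108/2)*22.4 = 1.20960 Nm^3
O2 needed per kg fuel = C/12 + H/4 = 0.805/12 + 0.108/4 = 0.09408333 kmol
Per kg fuel: N2 = O2*3.76*22.4 = 0.09408333*3.76*22.4 = 7.92407 Nm^3
Total per kg = 1.50267 + 1.20960 + 7.92407 = 10.63634 Nm^3
Total = 10.63634 * 2.9 = 30.85 Nm^3


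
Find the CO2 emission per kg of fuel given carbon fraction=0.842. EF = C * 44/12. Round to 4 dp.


EF = C_frac * (M_CO2 / M_C)
EF = 0.842 * (44/12)
EF = 0.842 * 3.666667 = 3.0873 kg_CO2/kg_fuel


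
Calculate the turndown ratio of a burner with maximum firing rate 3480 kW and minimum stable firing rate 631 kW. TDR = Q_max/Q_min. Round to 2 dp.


TDR = Q_max / Q_min
TDR = 3480 / 631 = 5.52


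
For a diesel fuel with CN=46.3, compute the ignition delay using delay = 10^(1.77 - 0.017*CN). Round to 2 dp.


delay = 10^(1.77 - 0.017*CN)
Exponent = 1.77 - 0.017*46.3 = 0.9829
delay = 10^0.9829 = 9.61 ms


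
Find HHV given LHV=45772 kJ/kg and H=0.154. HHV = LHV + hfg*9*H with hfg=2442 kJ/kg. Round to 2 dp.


HHV = LHV + hfg * 9 * H
Water addition = 2442 * 9 * 0.154 = 3384.612 kJ/kg
HHV = 45772 + 3384.612 = 49156.61 kJ/kg


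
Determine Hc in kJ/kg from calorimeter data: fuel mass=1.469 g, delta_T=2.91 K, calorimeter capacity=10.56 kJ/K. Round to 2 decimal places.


Hc = C_cal * delta_T / m_fuel
Q_released = 10.56 * 2.91 = 30.7296 kJ
m_fuel = 1.469 g = 1.469/1000 kg = 0.001469 kg
Hc = 30.7296 / 0.001469 = 20918.72 kJ/kg


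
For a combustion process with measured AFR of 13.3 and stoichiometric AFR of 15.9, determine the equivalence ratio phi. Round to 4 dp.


phi = AFR_stoich / AFR_actual
phi = 15.9 / 13.3 = 1.1955


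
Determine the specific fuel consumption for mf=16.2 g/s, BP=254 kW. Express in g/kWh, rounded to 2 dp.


SFC = (mf / BP) * 3600
Rate = 16.2 / 254 = 0.063780 g/(s*kW)
SFC = 0.063780 * 3600 = 229.61 g/kWh


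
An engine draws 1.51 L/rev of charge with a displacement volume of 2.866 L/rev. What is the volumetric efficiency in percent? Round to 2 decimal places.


eta_v = (V_actual / V_disp) * 100
Ratio = 1.51 / 2.866 = 0.5269
eta_v = 0.5269 * 100 = 52.69%


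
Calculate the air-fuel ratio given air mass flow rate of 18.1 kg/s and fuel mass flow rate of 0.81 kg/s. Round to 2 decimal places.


AFR = m_air / m_fuel
AFR = 18.1 / 0.81 = 22.35


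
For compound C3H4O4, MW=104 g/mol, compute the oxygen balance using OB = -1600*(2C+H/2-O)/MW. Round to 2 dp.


OB = -1600 * (2C + H/2 - O) / MW
Inner = 2*3 + 4/2 - 4 = 4.00
OB = -1600 * 4.00 / 104 = -61.54%


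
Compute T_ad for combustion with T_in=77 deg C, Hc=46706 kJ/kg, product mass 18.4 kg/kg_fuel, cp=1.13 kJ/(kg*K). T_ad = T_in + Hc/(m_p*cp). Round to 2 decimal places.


T_ad = T_in + Hc / (m_p * cp)
Denominator = 18.4 * 1.13 = 20.7920
Temperature rise = 46706 / 20.7920 = 2246.34 K
T_ad = 77 + 2246.34 = 2323.34 deg C


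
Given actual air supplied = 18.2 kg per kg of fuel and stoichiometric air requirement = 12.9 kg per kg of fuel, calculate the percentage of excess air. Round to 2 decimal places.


Excess air = actual - stoichiometric = 18.2 - 12.9 = 5.30 kg/kg fuel
Excess air % = (excess / stoich) * 100 = (5.30 / 12.9) * 100 = 41.09%


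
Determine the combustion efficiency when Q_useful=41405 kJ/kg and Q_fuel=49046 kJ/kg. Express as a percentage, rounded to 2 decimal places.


Efficiency = (Q_useful / Q_fuel) * 100
Efficiency = (41405 / 49046) * 100
Efficiency = 0.8442 * 100 = 84.42%


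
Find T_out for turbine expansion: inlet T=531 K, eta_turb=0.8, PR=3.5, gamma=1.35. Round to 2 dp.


T_out = T_in * (1 - eta * (1 - PR^(-(gamma-1)/gamma)))
Exponent = -(1.35-1)/1.35 = -0.25925926
PR^exp = 3.5^(-0.25925926) = 0.72267881
Factor = 1 - 0.8*(1 - 0.72267881) = 0.77814305
T_out = 531 * 0.77814305 = 413.19 K


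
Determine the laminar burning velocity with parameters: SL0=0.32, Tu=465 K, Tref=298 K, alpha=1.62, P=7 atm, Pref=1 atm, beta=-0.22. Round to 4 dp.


SL = SL0 * (Tu/Tref)^alpha * (P/Pref)^beta
T ratio = 465/298 = 1.56040268
(T ratio)^alpha = 1.56040268^1.62 = 2.056096
(P/Pref)^beta = 7^(-0.22) = 0.651746
SL = 0.32 * 2.056096 * 0.651746 = 0.4288 m/s


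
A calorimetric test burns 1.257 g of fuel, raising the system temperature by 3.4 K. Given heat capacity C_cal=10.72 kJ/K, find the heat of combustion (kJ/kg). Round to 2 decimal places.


Hc = C_cal * delta_T / m_fuel
Q_released = 10.72 * 3.4 = 36.4480 kJ
m_fuel = 1.257 g = 1.257/1000 kg = 0.001257 kg
Hc = 36.4480 / 0.001257 = 28996.02 kJ/kg


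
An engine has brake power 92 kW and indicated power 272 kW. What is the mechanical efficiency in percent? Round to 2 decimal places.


eta_mech = (BP / IP) * 100
Ratio = 92 / 272 = 0.3382
eta_mech = 0.3382 * 100 = 33.82%


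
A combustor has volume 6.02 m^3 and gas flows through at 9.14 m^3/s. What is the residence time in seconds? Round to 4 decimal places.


tau = V / Q_flow
tau = 6.02 / 9.14 = 0.6586 s


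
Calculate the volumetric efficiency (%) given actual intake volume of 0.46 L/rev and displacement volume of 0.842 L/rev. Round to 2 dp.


eta_v = (V_actual / V_disp) * 100
Ratio = 0.46 / 0.842 = 0.5463
eta_v = 0.5463 * 100 = 54.63%


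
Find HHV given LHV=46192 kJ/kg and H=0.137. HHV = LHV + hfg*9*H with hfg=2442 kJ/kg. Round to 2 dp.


HHV = LHV + hfg * 9 * H
Water addition = 2442 * 9 * 0.137 = 3010.986 kJ/kg
HHV = 46192 + 3010.986 = 49202.99 kJ/kg


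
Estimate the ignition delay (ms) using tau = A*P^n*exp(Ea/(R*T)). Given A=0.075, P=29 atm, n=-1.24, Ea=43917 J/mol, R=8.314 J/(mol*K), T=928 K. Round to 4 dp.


tau = A * P^n * exp(Ea/(R*T))
P^n = 29^(-1.24) = 0.01536832
Ea/(R*T) = 43917/(8.314*928) = 5.692128
exp(Ea/(R*T)) = 296.523998
tau = 0.075 * 0.01536832 * 296.523998 = 0.3418 ms


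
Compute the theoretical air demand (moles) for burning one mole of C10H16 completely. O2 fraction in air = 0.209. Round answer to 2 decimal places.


Balanced combustion: C10H16 + 14 O2 -> 10 CO2 + 8 H2O
O2 needed = C + H/4 = 10 + 16/4 = 14.00 moles
Air moles = O2 / 0.209 = 14.00 / 0.209 = 66.99 moles air


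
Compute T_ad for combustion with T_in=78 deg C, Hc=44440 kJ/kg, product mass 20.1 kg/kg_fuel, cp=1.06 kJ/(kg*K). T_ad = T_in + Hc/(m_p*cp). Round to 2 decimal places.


T_ad = T_in + Hc / (m_p * cp)
Denominator = 20.1 * 1.06 = 21.3060
Temperature rise = 44440 / 21.3060 = 2085.80 K
T_ad = 78 + 2085.80 = 2163.80 deg C


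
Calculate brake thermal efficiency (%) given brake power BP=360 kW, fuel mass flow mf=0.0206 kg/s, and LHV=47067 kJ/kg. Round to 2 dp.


eta_BTE = (BP / (mf * LHV)) * 100
Denominator = 0.0206 * 47067 = 969.5802 kW
eta_BTE = (360 / 969.5802) * 100 = 37.13%


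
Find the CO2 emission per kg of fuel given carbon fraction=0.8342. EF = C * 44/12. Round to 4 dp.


EF = C_frac * (M_CO2 / M_C)
EF = 0.8342 * (44/12)
EF = 0.8342 * 3.666667 = 3.0587 kg_CO2/kg_fuel


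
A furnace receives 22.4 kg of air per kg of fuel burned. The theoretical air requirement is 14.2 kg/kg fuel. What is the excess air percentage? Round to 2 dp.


Excess air = actual - stoichiometric = 22.4 - 14.2 = 8.20 kg/kg fuel
Excess air % = (excess / stoich) * 100 = (8.20 / 14.2) * 100 = 57.75%


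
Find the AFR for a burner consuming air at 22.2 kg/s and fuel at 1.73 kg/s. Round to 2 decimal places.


AFR = m_air / m_fuel
AFR = 22.2 / 1.73 = 12.83


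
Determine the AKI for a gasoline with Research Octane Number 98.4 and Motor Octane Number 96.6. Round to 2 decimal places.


AKI = (RON + MON) / 2
AKI = (98.4 + 96.6) / 2
AKI = 195.0 / 2 = 97.50


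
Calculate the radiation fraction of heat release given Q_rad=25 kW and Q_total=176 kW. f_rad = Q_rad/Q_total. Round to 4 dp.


f_rad = Q_rad / Q_total
f_rad = 25 / 176 = 0.1420


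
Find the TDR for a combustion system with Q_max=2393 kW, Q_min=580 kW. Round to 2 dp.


TDR = Q_max / Q_min
TDR = 2393 / 580 = 4.13


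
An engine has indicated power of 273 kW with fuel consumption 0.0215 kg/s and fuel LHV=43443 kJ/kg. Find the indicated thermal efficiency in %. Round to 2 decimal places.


eta_ith = (IP / (mf * LHV)) * 100
Denominator = 0.0215 * 43443 = 934.0245 kW
eta_ith = (273 / 934.0245) * 100 = 29.23%


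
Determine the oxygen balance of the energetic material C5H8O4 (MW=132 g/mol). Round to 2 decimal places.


OB = -1600 * (2C + H/2 - O) / MW
Inner = 2*5 + 8/2 - 4 = 10.00
OB = -1600 * 10.00 / 132 = -121.21%


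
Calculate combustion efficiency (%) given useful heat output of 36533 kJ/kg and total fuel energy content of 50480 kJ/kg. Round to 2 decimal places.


Efficiency = (Q_useful / Q_fuel) * 100
Efficiency = (36533 / 50480) * 100
Efficiency = 0.7237 * 100 = 72.37%


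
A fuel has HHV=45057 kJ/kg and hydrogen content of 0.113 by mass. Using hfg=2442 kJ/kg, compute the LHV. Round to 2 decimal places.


LHV = HHV - hfg * 9 * H
Water correction = 2442 * 9 * 0.113 = 2483.514 kJ/kg
LHV = 45057 - 2483.514 = 42573.49 kJ/kg


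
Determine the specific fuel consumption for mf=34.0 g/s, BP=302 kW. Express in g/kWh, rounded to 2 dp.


SFC = (mf / BP) * 3600
Rate = 34.0 / 302 = 0.112583 g/(s*kW)
SFC = 0.112583 * 3600 = 405.30 g/kWh


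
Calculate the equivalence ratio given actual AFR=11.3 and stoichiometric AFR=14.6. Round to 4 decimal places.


phi = AFR_stoich / AFR_actual
phi = 14.6 / 11.3 = 1.2920


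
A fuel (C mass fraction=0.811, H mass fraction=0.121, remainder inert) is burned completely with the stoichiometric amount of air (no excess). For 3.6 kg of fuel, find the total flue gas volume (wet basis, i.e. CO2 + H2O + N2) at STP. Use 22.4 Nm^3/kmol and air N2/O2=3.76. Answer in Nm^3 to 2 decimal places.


Per kg fuel: CO2 = (C/12 kmol)*22.4 = (0.811/12)*22.4 = 1.51387 Nm^3
Per kg fuel: H2O = (H/2 kmol)*22.4 = (0.121/2)*22.4 = 1.35520 Nm^3
O2 needed per kg fuel = C/12 + H/4 = 0.811/12 + 0.121/4 = 0.09783333 kmol
Per kg fuel: N2 = O2*3.76*22.4 = 0.09783333*3.76*22.4 = 8.23991 Nm^3
Total per kg = 1.51387 + 1.35520 + 8.23991 = 11.10898 Nm^3
Total = 11.10898 * 3.6 = 39.99 Nm^3


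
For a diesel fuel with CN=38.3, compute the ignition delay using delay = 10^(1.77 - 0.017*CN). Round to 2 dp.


delay = 10^(1.77 - 0.017*CN)
Exponent = 1.77 - 0.017*38.3 = 1.1189
delay = 10^1.1189 = 13.15 ms


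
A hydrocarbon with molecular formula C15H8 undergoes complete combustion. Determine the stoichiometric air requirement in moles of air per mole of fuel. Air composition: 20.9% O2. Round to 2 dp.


Balanced combustion: C15H8 + 17 O2 -> 15 CO2 + 4 H2O
O2 needed = C + H/4 = 15 + 8/4 = 17.00 moles
Air moles = O2 / 0.209 = 17.00 / 0.209 = 81.34 moles air
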